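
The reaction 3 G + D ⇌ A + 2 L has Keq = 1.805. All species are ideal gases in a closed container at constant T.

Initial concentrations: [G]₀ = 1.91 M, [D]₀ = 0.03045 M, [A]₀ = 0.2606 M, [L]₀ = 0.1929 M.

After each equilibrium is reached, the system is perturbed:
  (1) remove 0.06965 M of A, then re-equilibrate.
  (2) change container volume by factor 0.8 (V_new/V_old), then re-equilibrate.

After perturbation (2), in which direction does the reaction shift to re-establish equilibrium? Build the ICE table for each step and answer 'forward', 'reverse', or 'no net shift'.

Direction: forward

Q₀ = 0.0457 vs Keq = 1.805 ⇒ Q<K, forward
Step 1:
                  G         D         A         L
  init         1.91   0.03045    0.2606    0.1929
  Δ        -0.08637  -0.02879   0.02879   0.05758
  eq          1.824  0.001659    0.2894    0.2505
  solve Keq expr → x = 0.02879; check Q = 1.805
Then remove 0.06965 M of A.
Step 2:
                  G         D         A         L
  init        1.824  0.001659    0.2197    0.2505
  Δ        -0.00116 -3.8675e-04 3.8675e-04 7.7351e-04
  eq          1.822  0.001272    0.2201    0.2513
  solve Keq expr → x = 3.8675e-04; check Q = 1.805
Then change container volume by factor 0.8 (V_new/V_old).
Step 3:
                  G         D         A         L
  init        2.278   0.00159    0.2752    0.3141
  Δ       -9.2983e-04 -3.0994e-04 3.0994e-04 6.1989e-04
  eq          2.277   0.00128    0.2755    0.3147
  solve Keq expr → x = 3.0994e-04; check Q = 1.805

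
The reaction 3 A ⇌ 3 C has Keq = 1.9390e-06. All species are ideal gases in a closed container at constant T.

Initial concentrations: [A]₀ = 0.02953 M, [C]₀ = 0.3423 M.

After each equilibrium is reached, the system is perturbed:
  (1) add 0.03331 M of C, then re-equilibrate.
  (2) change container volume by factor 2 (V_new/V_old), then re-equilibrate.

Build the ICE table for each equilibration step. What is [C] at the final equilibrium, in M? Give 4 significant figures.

[C]_eq = 0.002495 M

Q₀ = 1558 vs Keq = 1.9390e-06 ⇒ Q>K, reverse
Step 1:
                    A           C
  I           0.02953      0.3423
  C            0.3377     -0.3377
  E            0.3673     0.00458
  solve Keq expr → x = -0.1126; check Q = 1.9390e-06
Then add 0.03331 M of C.
Step 2:
                    A           C
  I            0.3673     0.03789
  C            0.0329     -0.0329
  E            0.4002     0.00499
  solve Keq expr → x = -0.01097; check Q = 1.9390e-06
Then change container volume by factor 2 (V_new/V_old).
Step 3:
                    A           C
  I            0.2001    0.002495
  C                 0           0
  E            0.2001    0.002495
  solve Keq expr → x = 0; check Q = 1.9390e-06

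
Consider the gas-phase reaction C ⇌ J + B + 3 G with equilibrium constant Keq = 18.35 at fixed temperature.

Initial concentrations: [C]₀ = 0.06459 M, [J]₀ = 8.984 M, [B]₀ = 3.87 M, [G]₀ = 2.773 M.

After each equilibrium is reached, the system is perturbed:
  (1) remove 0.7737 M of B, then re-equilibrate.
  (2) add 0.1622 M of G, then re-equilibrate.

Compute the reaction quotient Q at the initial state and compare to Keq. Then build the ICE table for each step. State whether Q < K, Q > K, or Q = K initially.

Q₀ = 1.1478e+04 vs Keq = 18.35 ⇒ Q>K, reverse
Step 1:
                    C           J           B           G
  init        0.06459       8.984        3.87       2.773
  Δ            0.6602     -0.6602     -0.6602       -1.98
  eq           0.7248       8.324        3.21      0.7925
  solve Keq expr → x = -0.6602; check Q = 18.35
Then remove 0.7737 M of B.
Step 2:
                    C           J           B           G
  init         0.7248       8.324       2.436      0.7925
  Δ          -0.02147     0.02147     0.02147      0.0644
  eq           0.7033       8.345       2.458      0.8569
  solve Keq expr → x = 0.02147; check Q = 18.35
Then add 0.1622 M of G.
Step 3:
                    C           J           B           G
  init         0.7033       8.345       2.458       1.019
  Δ           0.04565    -0.04565    -0.04565     -0.1369
  eq           0.7489         8.3       2.412      0.8822
  solve Keq expr → x = -0.04565; check Q = 18.35

Q₀ = 1.1478e+04; Q > K (proceeds reverse)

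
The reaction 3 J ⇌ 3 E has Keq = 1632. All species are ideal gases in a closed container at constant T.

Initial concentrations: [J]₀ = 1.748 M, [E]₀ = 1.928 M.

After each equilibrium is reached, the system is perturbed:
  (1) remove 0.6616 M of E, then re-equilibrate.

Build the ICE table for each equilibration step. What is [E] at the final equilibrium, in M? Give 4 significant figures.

[E]_eq = 2.778 M

Q₀ = 1.342 vs Keq = 1632 ⇒ Q<K, forward
Step 1:
                    J           E
  Initial       1.748       1.928
  Change        -1.46        1.46
  Equil        0.2878       3.388
  solve Keq expr → x = 0.4867; check Q = 1632
Then remove 0.6616 M of E.
Step 2:
                    J           E
  Initial      0.2878       2.727
  Change     -0.05179     0.05179
  Equil         0.236       2.778
  solve Keq expr → x = 0.01726; check Q = 1632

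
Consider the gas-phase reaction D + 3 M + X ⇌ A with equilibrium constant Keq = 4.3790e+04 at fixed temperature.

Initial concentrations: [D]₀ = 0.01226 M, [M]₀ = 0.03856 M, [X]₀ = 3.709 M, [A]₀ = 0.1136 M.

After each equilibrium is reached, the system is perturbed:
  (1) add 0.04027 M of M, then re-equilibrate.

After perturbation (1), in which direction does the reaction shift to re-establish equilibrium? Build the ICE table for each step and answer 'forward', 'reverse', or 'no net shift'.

Direction: forward

Q₀ = 4.3573e+04 vs Keq = 4.3790e+04 ⇒ Q<K, forward
Step 1:
                   D          M          X          A
  Initial    0.01226    0.03856      3.709     0.1136
  Change  -1.5304e-05 -4.5912e-05 -1.5304e-05 1.5304e-05
  Equil      0.01224    0.03851      3.709     0.1136
  solve Keq expr → x = 1.5304e-05; check Q = 4.3790e+04
Then add 0.04027 M of M.
Step 2:
                   D          M          X          A
  Initial    0.01224    0.07878      3.709     0.1136
  Change    -0.00782   -0.02346   -0.00782    0.00782
  Equil     0.004425    0.05532      3.701     0.1214
  solve Keq expr → x = 0.00782; check Q = 4.3790e+04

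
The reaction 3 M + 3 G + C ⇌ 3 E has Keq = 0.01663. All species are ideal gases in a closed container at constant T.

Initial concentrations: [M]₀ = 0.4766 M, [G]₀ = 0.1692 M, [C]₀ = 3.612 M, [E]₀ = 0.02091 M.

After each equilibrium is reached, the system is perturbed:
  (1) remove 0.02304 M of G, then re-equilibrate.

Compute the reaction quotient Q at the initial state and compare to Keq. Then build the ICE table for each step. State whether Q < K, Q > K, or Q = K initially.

Q₀ = 0.004827 vs Keq = 0.01663 ⇒ Q<K, forward
Step 1:
                  M         G         C         E
  I          0.4766    0.1692     3.612   0.02091
  C       -0.008534 -0.008534 -0.002845  0.008534
  E          0.4681    0.1607     3.609   0.02944
  solve Keq expr → x = 0.002845; check Q = 0.01663
Then remove 0.02304 M of G.
Step 2:
                  M         G         C         E
  I          0.4681    0.1376     3.609   0.02944
  C        0.003407  0.003407  0.001136 -0.003407
  E          0.4715     0.141      3.61   0.02604
  solve Keq expr → x = -0.001136; check Q = 0.01663

Q₀ = 0.004827; Q < K (proceeds forward)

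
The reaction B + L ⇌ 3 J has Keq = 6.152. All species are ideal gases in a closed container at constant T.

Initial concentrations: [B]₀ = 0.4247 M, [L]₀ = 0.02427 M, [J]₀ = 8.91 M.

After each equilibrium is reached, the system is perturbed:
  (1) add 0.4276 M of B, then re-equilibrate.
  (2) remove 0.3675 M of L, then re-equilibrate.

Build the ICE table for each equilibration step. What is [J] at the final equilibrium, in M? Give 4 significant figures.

Q₀ = 6.8625e+04 vs Keq = 6.152 ⇒ Q>K, reverse
Step 1:
                    B           L           J
  init         0.4247     0.02427        8.91
  Δ             1.948       1.948      -5.845
  eq            2.373       1.973       3.065
  solve Keq expr → x = -1.948; check Q = 6.152
Then add 0.4276 M of B.
Step 2:
                    B           L           J
  init          2.801       1.973       3.065
  Δ          -0.04421    -0.04421      0.1326
  eq            2.756       1.928       3.198
  solve Keq expr → x = 0.04421; check Q = 6.152
Then remove 0.3675 M of L.
Step 3:
                    B           L           J
  init          2.756       1.561       3.198
  Δ           0.05452     0.05452     -0.1636
  eq            2.811       1.615       3.034
  solve Keq expr → x = -0.05452; check Q = 6.152

[J]_eq = 3.034 M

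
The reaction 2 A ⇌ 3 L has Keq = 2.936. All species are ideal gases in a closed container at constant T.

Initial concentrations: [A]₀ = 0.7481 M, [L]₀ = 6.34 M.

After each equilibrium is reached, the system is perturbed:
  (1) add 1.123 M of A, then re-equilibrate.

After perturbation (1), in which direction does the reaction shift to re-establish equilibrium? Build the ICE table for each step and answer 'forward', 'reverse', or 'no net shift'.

Direction: forward

Q₀ = 455.4 vs Keq = 2.936 ⇒ Q>K, reverse
Step 1:
                   A          L
  Initial     0.7481       6.34
  Change       2.244     -3.366
  Equil        2.992      2.974
  solve Keq expr → x = -1.122; check Q = 2.936
Then add 1.123 M of A.
Step 2:
                   A          L
  Initial      4.115      2.974
  Change     -0.3345     0.5017
  Equil        3.781      3.475
  solve Keq expr → x = 0.1672; check Q = 2.936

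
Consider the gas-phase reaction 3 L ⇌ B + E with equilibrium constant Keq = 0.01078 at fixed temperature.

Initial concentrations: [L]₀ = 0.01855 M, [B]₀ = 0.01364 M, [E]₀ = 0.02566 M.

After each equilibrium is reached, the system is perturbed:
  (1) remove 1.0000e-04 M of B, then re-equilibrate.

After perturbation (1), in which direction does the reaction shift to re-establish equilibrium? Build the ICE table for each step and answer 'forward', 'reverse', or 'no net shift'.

Q₀ = 54.83 vs Keq = 0.01078 ⇒ Q>K, reverse
Step 1:
                    L           B           E
  init        0.01855     0.01364     0.02566
  Δ           0.04038    -0.01346    -0.01346
  eq          0.05893  1.8080e-04      0.0122
  solve Keq expr → x = -0.01346; check Q = 0.01078
Then remove 1.0000e-04 M of B.
Step 2:
                    L           B           E
  init        0.05893  8.0795e-05      0.0122
  Δ       -2.8792e-04  9.5972e-05  9.5972e-05
  eq          0.05864  1.7677e-04      0.0123
  solve Keq expr → x = 9.5972e-05; check Q = 0.01078

Direction: forward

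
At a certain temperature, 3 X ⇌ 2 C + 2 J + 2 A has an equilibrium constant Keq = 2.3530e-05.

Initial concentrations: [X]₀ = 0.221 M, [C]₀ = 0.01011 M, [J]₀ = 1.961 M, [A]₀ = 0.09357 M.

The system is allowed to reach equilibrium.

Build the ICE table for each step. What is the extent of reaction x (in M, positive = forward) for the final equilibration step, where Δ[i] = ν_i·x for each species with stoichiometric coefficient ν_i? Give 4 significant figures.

x = -0.003461 M

Q₀ = 3.1883e-04 vs Keq = 2.3530e-05 ⇒ Q>K, reverse
Step 1:
                  X         C         J         A
  I           0.221   0.01011     1.961   0.09357
  C         0.01038 -0.006921 -0.006921 -0.006921
  E          0.2314  0.003189     1.954   0.08665
  solve Keq expr → x = -0.003461; check Q = 2.3530e-05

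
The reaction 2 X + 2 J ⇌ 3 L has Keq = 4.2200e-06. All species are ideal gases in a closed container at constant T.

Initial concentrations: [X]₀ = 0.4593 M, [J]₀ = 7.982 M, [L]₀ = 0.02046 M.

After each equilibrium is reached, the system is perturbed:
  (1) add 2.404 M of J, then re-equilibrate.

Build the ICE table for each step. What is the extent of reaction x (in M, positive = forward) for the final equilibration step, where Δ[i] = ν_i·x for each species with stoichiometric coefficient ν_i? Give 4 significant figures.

Q₀ = 6.3724e-07 vs Keq = 4.2200e-06 ⇒ Q<K, forward
Step 1:
                    X           J           L
  Initial      0.4593       7.982     0.02046
  Change     -0.01152    -0.01152     0.01728
  Equil        0.4478        7.97     0.03774
  solve Keq expr → x = 0.00576; check Q = 4.2200e-06
Then add 2.404 M of J.
Step 2:
                    X           J           L
  Initial      0.4478       10.37     0.03774
  Change    -0.004618   -0.004618    0.006928
  Equil        0.4432       10.37     0.04467
  solve Keq expr → x = 0.002309; check Q = 4.2200e-06

x = 0.002309 M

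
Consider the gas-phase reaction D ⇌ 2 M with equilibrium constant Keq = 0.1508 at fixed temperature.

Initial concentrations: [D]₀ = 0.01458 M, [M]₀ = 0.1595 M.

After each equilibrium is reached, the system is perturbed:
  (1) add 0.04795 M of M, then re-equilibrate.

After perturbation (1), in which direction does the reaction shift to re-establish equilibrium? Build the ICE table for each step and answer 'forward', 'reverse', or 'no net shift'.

Q₀ = 1.745 vs Keq = 0.1508 ⇒ Q>K, reverse
Step 1:
                  D         M
  I         0.01458    0.1595
  C         0.03606  -0.07212
  E         0.05064   0.08738
  solve Keq expr → x = -0.03606; check Q = 0.1508
Then add 0.04795 M of M.
Step 2:
                  D         M
  I         0.05064    0.1353
  C         0.01712  -0.03425
  E         0.06776    0.1011
  solve Keq expr → x = -0.01712; check Q = 0.1508

Direction: reverse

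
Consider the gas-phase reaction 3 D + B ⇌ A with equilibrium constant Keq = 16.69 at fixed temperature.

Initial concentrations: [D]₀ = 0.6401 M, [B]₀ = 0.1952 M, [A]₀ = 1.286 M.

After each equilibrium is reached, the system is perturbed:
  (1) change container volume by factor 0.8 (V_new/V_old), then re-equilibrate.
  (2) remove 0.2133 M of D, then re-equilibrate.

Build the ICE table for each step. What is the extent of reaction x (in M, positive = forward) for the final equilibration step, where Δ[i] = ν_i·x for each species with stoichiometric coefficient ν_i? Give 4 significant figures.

x = -0.05198 M

Q₀ = 25.12 vs Keq = 16.69 ⇒ Q>K, reverse
Step 1:
                   D          B          A
  Initial     0.6401     0.1952      1.286
  Change     0.06441    0.02147   -0.02147
  Equil       0.7045     0.2167      1.265
  solve Keq expr → x = -0.02147; check Q = 16.69
Then change container volume by factor 0.8 (V_new/V_old).
Step 2:
                   D          B          A
  Initial     0.8806     0.2708      1.581
  Change      -0.128   -0.04268    0.04268
  Equil       0.7526     0.2282      1.623
  solve Keq expr → x = 0.04268; check Q = 16.69
Then remove 0.2133 M of D.
Step 3:
                   D          B          A
  Initial     0.5393     0.2282      1.623
  Change      0.1559    0.05198   -0.05198
  Equil       0.6953     0.2801      1.571
  solve Keq expr → x = -0.05198; check Q = 16.69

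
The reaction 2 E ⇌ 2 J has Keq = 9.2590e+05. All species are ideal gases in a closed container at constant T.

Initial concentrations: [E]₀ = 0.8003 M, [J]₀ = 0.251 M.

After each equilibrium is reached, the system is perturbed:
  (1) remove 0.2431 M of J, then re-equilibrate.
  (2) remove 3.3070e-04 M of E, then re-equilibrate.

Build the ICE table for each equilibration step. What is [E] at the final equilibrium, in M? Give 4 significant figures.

[E]_eq = 8.3870e-04 M

Q₀ = 0.09837 vs Keq = 9.2590e+05 ⇒ Q<K, forward
Step 1:
                    E           J
  Initial      0.8003       0.251
  Change      -0.7992      0.7992
  Equil      0.001091        1.05
  solve Keq expr → x = 0.3996; check Q = 9.2590e+05
Then remove 0.2431 M of J.
Step 2:
                    E           J
  Initial    0.001091      0.8071
  Change  -2.5238e-04  2.5238e-04
  Equil    8.3905e-04      0.8074
  solve Keq expr → x = 1.2619e-04; check Q = 9.2590e+05
Then remove 3.3070e-04 M of E.
Step 3:
                    E           J
  Initial  5.0835e-04      0.8074
  Change   3.3036e-04 -3.3036e-04
  Equil    8.3870e-04       0.807
  solve Keq expr → x = -1.6518e-04; check Q = 9.2590e+05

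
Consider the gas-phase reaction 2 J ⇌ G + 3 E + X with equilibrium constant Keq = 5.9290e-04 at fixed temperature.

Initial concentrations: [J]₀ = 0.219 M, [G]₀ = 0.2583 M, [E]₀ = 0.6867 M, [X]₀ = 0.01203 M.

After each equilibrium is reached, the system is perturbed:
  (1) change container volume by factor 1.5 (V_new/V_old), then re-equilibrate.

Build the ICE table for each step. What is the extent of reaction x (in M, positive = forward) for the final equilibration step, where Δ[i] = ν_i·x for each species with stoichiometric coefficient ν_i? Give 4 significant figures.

x = 7.5967e-04 M

Q₀ = 0.02098 vs Keq = 5.9290e-04 ⇒ Q>K, reverse
Step 1:
                   J          G          E          X
  init         0.219     0.2583     0.6867    0.01203
  Δ          0.02304   -0.01152   -0.03457   -0.01152
  eq           0.242     0.2468     0.6521 5.0753e-04
  solve Keq expr → x = -0.01152; check Q = 5.9290e-04
Then change container volume by factor 1.5 (V_new/V_old).
Step 2:
                   J          G          E          X
  init        0.1614     0.1645     0.4348 3.3835e-04
  Δ        -0.001519 7.5967e-04   0.002279 7.5967e-04
  eq          0.1598     0.1653      0.437   0.001098
  solve Keq expr → x = 7.5967e-04; check Q = 5.9290e-04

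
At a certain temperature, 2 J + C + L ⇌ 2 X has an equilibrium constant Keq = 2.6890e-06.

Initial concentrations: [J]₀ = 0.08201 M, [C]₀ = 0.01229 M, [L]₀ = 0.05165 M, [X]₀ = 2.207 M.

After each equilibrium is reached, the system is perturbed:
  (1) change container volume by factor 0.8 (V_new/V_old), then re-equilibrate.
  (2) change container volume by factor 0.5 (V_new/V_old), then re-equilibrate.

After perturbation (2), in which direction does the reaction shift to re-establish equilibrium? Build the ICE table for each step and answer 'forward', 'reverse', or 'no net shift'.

Q₀ = 1.1409e+06 vs Keq = 2.6890e-06 ⇒ Q>K, reverse
Step 1:
                  J         C         L         X
  I         0.08201   0.01229   0.05165     2.207
  C           2.203     1.101     1.101    -2.203
  E           2.285     1.114     1.153  0.004246
  solve Keq expr → x = -1.101; check Q = 2.6890e-06
Then change container volume by factor 0.8 (V_new/V_old).
Step 2:
                  J         C         L         X
  I           2.856     1.392     1.441  0.005307
  C       -0.001321 -6.6029e-04 -6.6029e-04  0.001321
  E           2.855     1.391     1.441  0.006628
  solve Keq expr → x = 6.6029e-04; check Q = 2.6890e-06
Then change container volume by factor 0.5 (V_new/V_old).
Step 3:
                  J         C         L         X
  I           5.709     2.783     2.881   0.01326
  C        -0.01313 -0.006566 -0.006566   0.01313
  E           5.696     2.776     2.875   0.02639
  solve Keq expr → x = 0.006566; check Q = 2.6890e-06

Direction: forward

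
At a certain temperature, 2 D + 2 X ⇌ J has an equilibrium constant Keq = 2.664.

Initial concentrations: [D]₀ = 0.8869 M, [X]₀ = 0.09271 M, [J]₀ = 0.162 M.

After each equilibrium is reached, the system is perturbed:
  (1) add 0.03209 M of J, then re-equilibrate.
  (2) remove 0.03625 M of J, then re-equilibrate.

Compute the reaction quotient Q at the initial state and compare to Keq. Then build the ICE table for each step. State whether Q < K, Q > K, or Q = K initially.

Q₀ = 23.96 vs Keq = 2.664 ⇒ Q>K, reverse
Step 1:
                   D          X          J
  Initial     0.8869    0.09271      0.162
  Change       0.109      0.109    -0.0545
  Equil       0.9959     0.2017     0.1075
  solve Keq expr → x = -0.0545; check Q = 2.664
Then add 0.03209 M of J.
Step 2:
                   D          X          J
  Initial     0.9959     0.2017     0.1396
  Change     0.01718    0.01718  -0.008591
  Equil        1.013     0.2189      0.131
  solve Keq expr → x = -0.008591; check Q = 2.664
Then remove 0.03625 M of J.
Step 3:
                   D          X          J
  Initial      1.013     0.2189    0.09475
  Change    -0.01953   -0.01953   0.009766
  Equil       0.9935     0.1994     0.1045
  solve Keq expr → x = 0.009766; check Q = 2.664

Q₀ = 23.96; Q > K (proceeds reverse)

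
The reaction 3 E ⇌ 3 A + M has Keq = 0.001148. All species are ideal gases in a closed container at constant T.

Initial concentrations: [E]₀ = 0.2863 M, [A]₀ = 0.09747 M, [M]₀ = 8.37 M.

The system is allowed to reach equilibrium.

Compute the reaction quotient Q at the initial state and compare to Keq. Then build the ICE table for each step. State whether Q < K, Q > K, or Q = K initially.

Q₀ = 0.3303 vs Keq = 0.001148 ⇒ Q>K, reverse
Step 1:
                  E         A         M
  I          0.2863   0.09747      8.37
  C         0.07863  -0.07863  -0.02621
  E          0.3649   0.01884     8.344
  solve Keq expr → x = -0.02621; check Q = 0.001148

Q₀ = 0.3303; Q > K (proceeds reverse)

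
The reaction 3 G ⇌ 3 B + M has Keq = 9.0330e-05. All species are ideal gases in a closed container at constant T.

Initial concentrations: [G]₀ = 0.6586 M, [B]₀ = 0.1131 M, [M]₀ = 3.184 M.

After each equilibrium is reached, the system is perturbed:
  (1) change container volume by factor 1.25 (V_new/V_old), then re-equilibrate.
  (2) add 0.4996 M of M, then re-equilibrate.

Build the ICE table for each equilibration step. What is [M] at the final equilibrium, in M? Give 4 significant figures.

[M]_eq = 3.023 M

Q₀ = 0.01612 vs Keq = 9.0330e-05 ⇒ Q>K, reverse
Step 1:
                    G           B           M
  Initial      0.6586      0.1131       3.184
  Change      0.09019    -0.09019    -0.03006
  Equil        0.7488     0.02291       3.154
  solve Keq expr → x = -0.03006; check Q = 9.0330e-05
Then change container volume by factor 1.25 (V_new/V_old).
Step 2:
                    G           B           M
  Initial       0.599     0.01833       2.523
  Change    -0.001369    0.001369  4.5631e-04
  Equil        0.5977      0.0197       2.524
  solve Keq expr → x = 4.5631e-04; check Q = 9.0330e-05
Then add 0.4996 M of M.
Step 3:
                    G           B           M
  Initial      0.5977      0.0197       3.023
  Change     0.001116   -0.001116 -3.7185e-04
  Equil        0.5988     0.01858       3.023
  solve Keq expr → x = -3.7185e-04; check Q = 9.0330e-05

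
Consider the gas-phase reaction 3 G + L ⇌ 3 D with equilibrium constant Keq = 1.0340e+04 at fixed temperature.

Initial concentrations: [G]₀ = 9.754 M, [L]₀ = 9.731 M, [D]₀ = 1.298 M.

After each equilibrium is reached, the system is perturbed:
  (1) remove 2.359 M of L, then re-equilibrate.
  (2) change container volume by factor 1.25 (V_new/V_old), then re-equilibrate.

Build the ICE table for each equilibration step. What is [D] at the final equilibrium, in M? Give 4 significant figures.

[D]_eq = 8.579 M

Q₀ = 2.4217e-04 vs Keq = 1.0340e+04 ⇒ Q<K, forward
Step 1:
                    G           L           D
  init          9.754       9.731       1.298
  Δ             -9.49      -3.163        9.49
  eq           0.2644       6.568       10.79
  solve Keq expr → x = 3.163; check Q = 1.0340e+04
Then remove 2.359 M of L.
Step 2:
                    G           L           D
  init         0.2644       4.209       10.79
  Δ           0.04079      0.0136    -0.04079
  eq           0.3052       4.222       10.75
  solve Keq expr → x = -0.0136; check Q = 1.0340e+04
Then change container volume by factor 1.25 (V_new/V_old).
Step 3:
                    G           L           D
  init         0.2442       3.378       8.597
  Δ           0.01814    0.006047    -0.01814
  eq           0.2623       3.384       8.579
  solve Keq expr → x = -0.006047; check Q = 1.0340e+04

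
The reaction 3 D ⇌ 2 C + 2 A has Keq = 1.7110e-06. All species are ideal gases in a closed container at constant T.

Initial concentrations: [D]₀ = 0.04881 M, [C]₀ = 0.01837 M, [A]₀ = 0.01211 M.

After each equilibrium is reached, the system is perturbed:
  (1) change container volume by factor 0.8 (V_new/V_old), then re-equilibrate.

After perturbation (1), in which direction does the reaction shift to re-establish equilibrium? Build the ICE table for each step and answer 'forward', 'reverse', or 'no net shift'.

Q₀ = 4.2558e-04 vs Keq = 1.7110e-06 ⇒ Q>K, reverse
Step 1:
                  D         C         A
  Initial   0.04881   0.01837   0.01211
  Change    0.01455 -0.009703 -0.009703
  Equil     0.06336  0.008667  0.002407
  solve Keq expr → x = -0.004851; check Q = 1.7110e-06
Then change container volume by factor 0.8 (V_new/V_old).
Step 2:
                  D         C         A
  Initial   0.07921   0.01083  0.003009
  Change  3.5766e-04 -2.3844e-04 -2.3844e-04
  Equil     0.07956    0.0106  0.002771
  solve Keq expr → x = -1.1922e-04; check Q = 1.7110e-06

Direction: reverse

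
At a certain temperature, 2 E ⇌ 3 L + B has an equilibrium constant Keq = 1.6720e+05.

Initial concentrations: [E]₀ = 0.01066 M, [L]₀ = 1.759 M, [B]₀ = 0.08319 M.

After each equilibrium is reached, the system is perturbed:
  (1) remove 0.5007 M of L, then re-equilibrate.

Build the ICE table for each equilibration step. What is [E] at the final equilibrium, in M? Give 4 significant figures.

Q₀ = 3984 vs Keq = 1.6720e+05 ⇒ Q<K, forward
Step 1:
                  E         L         B
  Initial   0.01066     1.759   0.08319
  Change  -0.008951   0.01343  0.004476
  Equil    0.001709     1.772   0.08767
  solve Keq expr → x = 0.004476; check Q = 1.6720e+05
Then remove 0.5007 M of L.
Step 2:
                  E         L         B
  Initial  0.001709     1.272   0.08767
  Change  -6.6698e-04     0.001 3.3349e-04
  Equil    0.001042     1.273     0.088
  solve Keq expr → x = 3.3349e-04; check Q = 1.6720e+05

[E]_eq = 0.001042 M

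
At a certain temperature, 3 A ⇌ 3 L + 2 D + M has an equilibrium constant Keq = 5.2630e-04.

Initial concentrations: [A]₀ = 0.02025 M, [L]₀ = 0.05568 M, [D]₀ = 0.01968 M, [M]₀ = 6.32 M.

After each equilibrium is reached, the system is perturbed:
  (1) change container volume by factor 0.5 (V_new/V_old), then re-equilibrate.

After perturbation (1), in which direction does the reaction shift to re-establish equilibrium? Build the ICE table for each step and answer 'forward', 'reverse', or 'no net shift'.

Q₀ = 0.05089 vs Keq = 5.2630e-04 ⇒ Q>K, reverse
Step 1:
                  A         L         D         M
  init      0.02025   0.05568   0.01968      6.32
  Δ         0.01679  -0.01679  -0.01119 -0.005597
  eq        0.03704   0.03889  0.008486     6.314
  solve Keq expr → x = -0.005597; check Q = 5.2630e-04
Then change container volume by factor 0.5 (V_new/V_old).
Step 2:
                  A         L         D         M
  init      0.07408   0.07778   0.01697     12.63
  Δ         0.01134  -0.01134  -0.00756  -0.00378
  eq        0.08542   0.06644  0.009413     12.63
  solve Keq expr → x = -0.00378; check Q = 5.2630e-04

Direction: reverse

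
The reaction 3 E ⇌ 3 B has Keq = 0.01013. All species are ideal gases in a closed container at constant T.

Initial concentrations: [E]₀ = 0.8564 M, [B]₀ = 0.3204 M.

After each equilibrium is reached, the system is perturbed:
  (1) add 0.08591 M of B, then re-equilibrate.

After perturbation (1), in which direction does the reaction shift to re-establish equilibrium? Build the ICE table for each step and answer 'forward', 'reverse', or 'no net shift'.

Q₀ = 0.05237 vs Keq = 0.01013 ⇒ Q>K, reverse
Step 1:
                  E         B
  Initial    0.8564    0.3204
  Change     0.1111   -0.1111
  Equil      0.9675    0.2093
  solve Keq expr → x = -0.03702; check Q = 0.01013
Then add 0.08591 M of B.
Step 2:
                  E         B
  Initial    0.9675    0.2952
  Change    0.07063  -0.07063
  Equil       1.038    0.2246
  solve Keq expr → x = -0.02354; check Q = 0.01013

Direction: reverse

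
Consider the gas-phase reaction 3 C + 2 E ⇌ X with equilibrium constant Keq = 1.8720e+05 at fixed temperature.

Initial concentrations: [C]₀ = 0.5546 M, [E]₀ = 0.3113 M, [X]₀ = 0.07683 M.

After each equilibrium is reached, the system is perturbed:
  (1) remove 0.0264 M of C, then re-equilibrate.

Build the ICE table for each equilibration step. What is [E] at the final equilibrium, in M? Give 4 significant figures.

[E]_eq = 0.03067 M

Q₀ = 4.648 vs Keq = 1.8720e+05 ⇒ Q<K, forward
Step 1:
                    C           E           X
  Initial      0.5546      0.3113     0.07683
  Change        -0.43     -0.2867      0.1433
  Equil        0.1246     0.02465      0.2202
  solve Keq expr → x = 0.1433; check Q = 1.8720e+05
Then remove 0.0264 M of C.
Step 2:
                    C           E           X
  Initial     0.09822     0.02465      0.2202
  Change     0.009023    0.006016   -0.003008
  Equil        0.1072     0.03067      0.2171
  solve Keq expr → x = -0.003008; check Q = 1.8720e+05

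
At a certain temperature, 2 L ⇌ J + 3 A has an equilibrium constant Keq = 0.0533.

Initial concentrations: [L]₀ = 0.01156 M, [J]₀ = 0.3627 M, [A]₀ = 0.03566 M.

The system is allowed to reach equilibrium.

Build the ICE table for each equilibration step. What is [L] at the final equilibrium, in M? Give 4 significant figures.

Q₀ = 0.1231 vs Keq = 0.0533 ⇒ Q>K, reverse
Step 1:
                  L         J         A
  I         0.01156    0.3627   0.03566
  C        0.002882 -0.001441 -0.004323
  E         0.01444    0.3613   0.03134
  solve Keq expr → x = -0.001441; check Q = 0.0533

[L]_eq = 0.01444 M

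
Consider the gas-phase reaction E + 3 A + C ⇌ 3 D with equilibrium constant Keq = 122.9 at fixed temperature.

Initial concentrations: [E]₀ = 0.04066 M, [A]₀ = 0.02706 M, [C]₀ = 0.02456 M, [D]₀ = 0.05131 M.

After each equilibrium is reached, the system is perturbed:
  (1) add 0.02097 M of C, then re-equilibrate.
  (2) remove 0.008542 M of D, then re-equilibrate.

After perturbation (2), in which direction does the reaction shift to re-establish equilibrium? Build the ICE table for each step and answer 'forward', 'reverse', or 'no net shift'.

Direction: forward

Q₀ = 6827 vs Keq = 122.9 ⇒ Q>K, reverse
Step 1:
                   E          A          C          D
  I          0.04066    0.02706    0.02456    0.05131
  C         0.007563    0.02269   0.007563   -0.02269
  E          0.04822    0.04975    0.03212    0.02862
  solve Keq expr → x = -0.007563; check Q = 122.9
Then add 0.02097 M of C.
Step 2:
                   E          A          C          D
  I          0.04822    0.04975    0.05309    0.02862
  C       -9.5531e-04  -0.002866 -9.5531e-04   0.002866
  E          0.04727    0.04688    0.05214    0.03149
  solve Keq expr → x = 9.5531e-04; check Q = 122.9
Then remove 0.008542 M of D.
Step 3:
                   E          A          C          D
  I          0.04727    0.04688    0.05214    0.02294
  C        -0.001583  -0.004748  -0.001583   0.004748
  E          0.04569    0.04214    0.05056    0.02769
  solve Keq expr → x = 0.001583; check Q = 122.9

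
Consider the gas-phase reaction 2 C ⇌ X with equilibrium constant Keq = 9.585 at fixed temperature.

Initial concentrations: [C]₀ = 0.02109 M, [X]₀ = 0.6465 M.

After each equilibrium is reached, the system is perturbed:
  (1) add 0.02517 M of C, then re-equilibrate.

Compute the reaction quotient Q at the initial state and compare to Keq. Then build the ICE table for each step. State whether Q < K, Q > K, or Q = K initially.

Q₀ = 1454; Q > K (proceeds reverse)

Q₀ = 1454 vs Keq = 9.585 ⇒ Q>K, reverse
Step 1:
                   C          X
  init       0.02109     0.6465
  Δ           0.2159     -0.108
  eq           0.237     0.5385
  solve Keq expr → x = -0.108; check Q = 9.585
Then add 0.02517 M of C.
Step 2:
                   C          X
  init        0.2622     0.5385
  Δ         -0.02269    0.01134
  eq          0.2395     0.5499
  solve Keq expr → x = 0.01134; check Q = 9.585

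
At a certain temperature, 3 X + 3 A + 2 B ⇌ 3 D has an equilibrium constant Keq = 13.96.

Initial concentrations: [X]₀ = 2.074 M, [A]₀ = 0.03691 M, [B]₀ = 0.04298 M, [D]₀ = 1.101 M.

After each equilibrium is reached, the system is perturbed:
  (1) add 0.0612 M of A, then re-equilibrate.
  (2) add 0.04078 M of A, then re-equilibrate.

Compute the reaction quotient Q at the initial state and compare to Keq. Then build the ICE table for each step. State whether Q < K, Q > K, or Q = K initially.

Q₀ = 1.6105e+06; Q > K (proceeds reverse)

Q₀ = 1.6105e+06 vs Keq = 13.96 ⇒ Q>K, reverse
Step 1:
                   X          A          B          D
  I            2.074    0.03691    0.04298      1.101
  C           0.3103     0.3103     0.2069    -0.3103
  E            2.384     0.3472     0.2498     0.7907
  solve Keq expr → x = -0.1034; check Q = 13.96
Then add 0.0612 M of A.
Step 2:
                   X          A          B          D
  I            2.384     0.4084     0.2498     0.7907
  C         -0.02686   -0.02686   -0.01791    0.02686
  E            2.357     0.3815     0.2319     0.8176
  solve Keq expr → x = 0.008953; check Q = 13.96
Then add 0.04078 M of A.
Step 3:
                   X          A          B          D
  I            2.357     0.4223     0.2319     0.8176
  C         -0.01688   -0.01688   -0.01125    0.01688
  E            2.341     0.4054     0.2207     0.8344
  solve Keq expr → x = 0.005625; check Q = 13.96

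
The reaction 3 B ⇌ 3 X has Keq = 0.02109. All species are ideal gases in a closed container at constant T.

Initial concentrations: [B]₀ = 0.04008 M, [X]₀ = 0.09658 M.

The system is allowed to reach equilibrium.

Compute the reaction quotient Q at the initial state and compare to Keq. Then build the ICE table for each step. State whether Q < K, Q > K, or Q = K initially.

Q₀ = 13.99; Q > K (proceeds reverse)

Q₀ = 13.99 vs Keq = 0.02109 ⇒ Q>K, reverse
Step 1:
                  B         X
  Initial   0.04008   0.09658
  Change      0.067    -0.067
  Equil      0.1071   0.02958
  solve Keq expr → x = -0.02233; check Q = 0.02109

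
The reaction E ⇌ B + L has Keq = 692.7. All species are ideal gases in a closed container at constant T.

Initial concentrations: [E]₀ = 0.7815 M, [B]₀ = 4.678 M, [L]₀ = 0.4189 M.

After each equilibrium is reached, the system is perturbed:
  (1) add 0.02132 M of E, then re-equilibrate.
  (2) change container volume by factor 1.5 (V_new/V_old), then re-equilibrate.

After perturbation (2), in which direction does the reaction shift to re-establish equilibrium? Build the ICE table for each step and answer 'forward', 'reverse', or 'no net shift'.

Direction: forward

Q₀ = 2.508 vs Keq = 692.7 ⇒ Q<K, forward
Step 1:
                    E           B           L
  Initial      0.7815       4.678      0.4189
  Change      -0.7721      0.7721      0.7721
  Equil      0.009371        5.45       1.191
  solve Keq expr → x = 0.7721; check Q = 692.7
Then add 0.02132 M of E.
Step 2:
                    E           B           L
  Initial     0.03069        5.45       1.191
  Change     -0.02112     0.02112     0.02112
  Equil      0.009574       5.471       1.212
  solve Keq expr → x = 0.02112; check Q = 692.7
Then change container volume by factor 1.5 (V_new/V_old).
Step 3:
                    E           B           L
  Initial    0.006383       3.647      0.8081
  Change    -0.002114    0.002114    0.002114
  Equil      0.004269        3.65      0.8102
  solve Keq expr → x = 0.002114; check Q = 692.7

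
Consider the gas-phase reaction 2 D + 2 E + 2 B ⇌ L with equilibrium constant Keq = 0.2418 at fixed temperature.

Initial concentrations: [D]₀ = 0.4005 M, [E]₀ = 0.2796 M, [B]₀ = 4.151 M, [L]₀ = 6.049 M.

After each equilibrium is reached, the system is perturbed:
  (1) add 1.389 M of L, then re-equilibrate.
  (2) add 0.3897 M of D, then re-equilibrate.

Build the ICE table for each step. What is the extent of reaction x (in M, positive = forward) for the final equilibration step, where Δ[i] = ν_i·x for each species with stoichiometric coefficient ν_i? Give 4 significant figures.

Q₀ = 28 vs Keq = 0.2418 ⇒ Q>K, reverse
Step 1:
                   D          E          B          L
  Initial     0.4005     0.2796      4.151      6.049
  Change      0.6664     0.6664     0.6664    -0.3332
  Equil        1.067      0.946      4.817      5.716
  solve Keq expr → x = -0.3332; check Q = 0.2418
Then add 1.389 M of L.
Step 2:
                   D          E          B          L
  Initial      1.067      0.946      4.817      7.105
  Change     0.04971    0.04971    0.04971   -0.02485
  Equil        1.117     0.9957      4.867       7.08
  solve Keq expr → x = -0.02485; check Q = 0.2418
Then add 0.3897 M of D.
Step 3:
                   D          E          B          L
  Initial      1.506     0.9957      4.867       7.08
  Change     -0.1475    -0.1475    -0.1475    0.07376
  Equil        1.359     0.8482       4.72      7.154
  solve Keq expr → x = 0.07376; check Q = 0.2418

x = 0.07376 M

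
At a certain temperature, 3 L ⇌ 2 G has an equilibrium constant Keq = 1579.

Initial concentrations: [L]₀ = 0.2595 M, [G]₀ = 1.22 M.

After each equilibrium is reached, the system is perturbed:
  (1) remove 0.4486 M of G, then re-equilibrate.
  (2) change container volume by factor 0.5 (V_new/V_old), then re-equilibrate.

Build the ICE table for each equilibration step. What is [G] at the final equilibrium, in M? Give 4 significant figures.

Q₀ = 85.17 vs Keq = 1579 ⇒ Q<K, forward
Step 1:
                    L           G
  init         0.2595        1.22
  Δ            -0.156       0.104
  eq           0.1035       1.324
  solve Keq expr → x = 0.05199; check Q = 1579
Then remove 0.4486 M of G.
Step 2:
                    L           G
  init         0.1035      0.8754
  Δ          -0.02401       0.016
  eq          0.07954      0.8914
  solve Keq expr → x = 0.008002; check Q = 1579
Then change container volume by factor 0.5 (V_new/V_old).
Step 3:
                    L           G
  init         0.1591       1.783
  Δ          -0.03182     0.02121
  eq           0.1273       1.804
  solve Keq expr → x = 0.01061; check Q = 1579

[G]_eq = 1.804 M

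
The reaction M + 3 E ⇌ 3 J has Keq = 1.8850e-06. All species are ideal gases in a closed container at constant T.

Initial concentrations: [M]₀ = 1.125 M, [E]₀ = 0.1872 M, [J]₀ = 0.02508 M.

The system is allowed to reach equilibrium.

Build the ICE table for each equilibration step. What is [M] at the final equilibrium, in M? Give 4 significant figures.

Q₀ = 0.002138 vs Keq = 1.8850e-06 ⇒ Q>K, reverse
Step 1:
                    M           E           J
  init          1.125      0.1872     0.02508
  Δ           0.00746     0.02238    -0.02238
  eq            1.132      0.2096    0.002699
  solve Keq expr → x = -0.00746; check Q = 1.8850e-06

[M]_eq = 1.132 M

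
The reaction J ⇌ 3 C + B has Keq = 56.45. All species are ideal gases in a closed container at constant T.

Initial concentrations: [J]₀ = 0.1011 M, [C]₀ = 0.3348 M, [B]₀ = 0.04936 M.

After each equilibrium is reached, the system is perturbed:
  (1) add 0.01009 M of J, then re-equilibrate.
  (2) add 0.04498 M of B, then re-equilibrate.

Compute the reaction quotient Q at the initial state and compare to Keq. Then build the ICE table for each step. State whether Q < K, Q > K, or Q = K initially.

Q₀ = 0.01832 vs Keq = 56.45 ⇒ Q<K, forward
Step 1:
                  J         C         B
  I          0.1011    0.3348   0.04936
  C         -0.1004    0.3013    0.1004
  E       6.8275e-04    0.6361    0.1498
  solve Keq expr → x = 0.1004; check Q = 56.45
Then add 0.01009 M of J.
Step 2:
                  J         C         B
  I         0.01077    0.6361    0.1498
  C       -0.009937   0.02981  0.009937
  E       8.3529e-04    0.6659    0.1597
  solve Keq expr → x = 0.009937; check Q = 56.45
Then add 0.04498 M of B.
Step 3:
                  J         C         B
  I       8.3529e-04    0.6659    0.2047
  C       2.3070e-04 -6.9211e-04 -2.3070e-04
  E        0.001066    0.6652    0.2045
  solve Keq expr → x = -2.3070e-04; check Q = 56.45

Q₀ = 0.01832; Q < K (proceeds forward)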